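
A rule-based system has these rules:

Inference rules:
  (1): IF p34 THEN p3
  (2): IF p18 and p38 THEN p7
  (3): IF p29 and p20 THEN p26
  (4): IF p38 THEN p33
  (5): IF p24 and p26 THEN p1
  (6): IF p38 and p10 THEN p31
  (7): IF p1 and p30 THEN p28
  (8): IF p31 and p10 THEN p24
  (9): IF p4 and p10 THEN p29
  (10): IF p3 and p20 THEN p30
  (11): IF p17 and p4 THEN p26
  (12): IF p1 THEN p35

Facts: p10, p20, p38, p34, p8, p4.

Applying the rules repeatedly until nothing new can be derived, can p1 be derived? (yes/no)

yes

Round 1 fires (1), (4), (6), (9), giving p3, p33, p31, p29.
Round 2 fires (3), (8), (10), giving p26, p24, p30.
Round 3 fires (5), giving p1.
Round 4 fires (7), (12), giving p28, p35.
p1 appears in round 3, so it is derivable.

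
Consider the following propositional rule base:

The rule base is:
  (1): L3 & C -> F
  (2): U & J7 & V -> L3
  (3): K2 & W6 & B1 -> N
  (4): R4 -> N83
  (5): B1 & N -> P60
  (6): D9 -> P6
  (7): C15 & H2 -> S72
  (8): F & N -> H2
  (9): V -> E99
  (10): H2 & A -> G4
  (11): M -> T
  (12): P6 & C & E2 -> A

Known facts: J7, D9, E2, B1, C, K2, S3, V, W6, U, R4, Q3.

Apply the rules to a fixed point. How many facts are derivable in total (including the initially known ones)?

22

Round 1 fires (2), (3), (4), (6), (9), giving L3, N, N83, P6, E99.
Round 2 fires (1), (5), (12), giving F, P60, A.
Round 3 fires (8), giving H2.
Round 4 fires (10), giving G4.
Closure: {A, B1, C, D9, E2, E99, F, G4, H2, J7, K2, L3, N, N83, P6, P60, Q3, R4, S3, U, V, W6} — 22 facts.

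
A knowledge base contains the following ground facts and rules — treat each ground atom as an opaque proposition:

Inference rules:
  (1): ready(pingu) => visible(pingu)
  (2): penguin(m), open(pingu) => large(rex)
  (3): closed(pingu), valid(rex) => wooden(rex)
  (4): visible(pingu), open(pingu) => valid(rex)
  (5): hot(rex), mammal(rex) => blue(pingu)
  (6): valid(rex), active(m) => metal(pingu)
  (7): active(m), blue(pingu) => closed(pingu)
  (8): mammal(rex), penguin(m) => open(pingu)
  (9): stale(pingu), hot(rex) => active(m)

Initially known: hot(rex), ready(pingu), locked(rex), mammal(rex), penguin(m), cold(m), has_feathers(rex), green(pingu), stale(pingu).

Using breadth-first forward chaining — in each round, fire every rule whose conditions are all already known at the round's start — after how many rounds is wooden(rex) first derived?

3

Round 1: (1) [ready(pingu) => visible(pingu)]; (5) [hot(rex), mammal(rex) => blue(pingu)]; (8) [mammal(rex), penguin(m) => open(pingu)]; (9) [stale(pingu), hot(rex) => active(m)]. Adds visible(pingu), blue(pingu), open(pingu), active(m).
Round 2: (2) [penguin(m), open(pingu) => large(rex)]; (4) [visible(pingu), open(pingu) => valid(rex)]; (7) [active(m), blue(pingu) => closed(pingu)]. Adds large(rex), valid(rex), closed(pingu).
Round 3: (3) [closed(pingu), valid(rex) => wooden(rex)]; (6) [valid(rex), active(m) => metal(pingu)]. Adds wooden(rex), metal(pingu).
wooden(rex) first appears in round 3.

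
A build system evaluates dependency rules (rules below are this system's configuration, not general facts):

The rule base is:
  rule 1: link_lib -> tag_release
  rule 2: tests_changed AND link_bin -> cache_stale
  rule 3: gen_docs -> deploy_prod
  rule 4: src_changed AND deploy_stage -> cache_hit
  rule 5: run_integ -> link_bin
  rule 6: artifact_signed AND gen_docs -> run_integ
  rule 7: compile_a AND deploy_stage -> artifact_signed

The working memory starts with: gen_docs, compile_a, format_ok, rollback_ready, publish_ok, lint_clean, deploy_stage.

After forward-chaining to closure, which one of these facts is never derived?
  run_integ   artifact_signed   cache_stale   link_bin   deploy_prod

cache_stale

Round 1: rule 3 [gen_docs -> deploy_prod]; rule 7 [compile_a AND deploy_stage -> artifact_signed]. Adds deploy_prod, artifact_signed.
Round 2: rule 6 [artifact_signed AND gen_docs -> run_integ]. Adds run_integ.
Round 3: rule 5 [run_integ -> link_bin]. Adds link_bin.
Derived: run_integ (round 2), link_bin (round 3), deploy_prod (round 1), artifact_signed (round 1). cache_stale never appears in any round.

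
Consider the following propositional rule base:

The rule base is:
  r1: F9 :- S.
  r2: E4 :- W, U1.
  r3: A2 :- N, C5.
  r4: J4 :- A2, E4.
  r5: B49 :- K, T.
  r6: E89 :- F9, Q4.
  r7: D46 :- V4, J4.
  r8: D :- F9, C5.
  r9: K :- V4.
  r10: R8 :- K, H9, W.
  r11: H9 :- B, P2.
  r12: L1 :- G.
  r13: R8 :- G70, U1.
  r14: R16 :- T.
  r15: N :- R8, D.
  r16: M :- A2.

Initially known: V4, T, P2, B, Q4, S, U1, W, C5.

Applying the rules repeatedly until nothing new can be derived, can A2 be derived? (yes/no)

yes

[1] r1 [F9 :- S.]; r2 [E4 :- W, U1.]; r9 [K :- V4.]; r11 [H9 :- B, P2.]; r14 [R16 :- T.]. ⇒ new: F9, E4, K, H9, R16.
[2] r5 [B49 :- K, T.]; r6 [E89 :- F9, Q4.]; r8 [D :- F9, C5.]; r10 [R8 :- K, H9, W.]. ⇒ new: B49, E89, D, R8.
[3] r15 [N :- R8, D.]. ⇒ new: N.
[4] r3 [A2 :- N, C5.]. ⇒ new: A2.
[5] r4 [J4 :- A2, E4.]; r16 [M :- A2.]. ⇒ new: J4, M.
[6] r7 [D46 :- V4, J4.]. ⇒ new: D46.
A2 appears in round 4, so it is derivable.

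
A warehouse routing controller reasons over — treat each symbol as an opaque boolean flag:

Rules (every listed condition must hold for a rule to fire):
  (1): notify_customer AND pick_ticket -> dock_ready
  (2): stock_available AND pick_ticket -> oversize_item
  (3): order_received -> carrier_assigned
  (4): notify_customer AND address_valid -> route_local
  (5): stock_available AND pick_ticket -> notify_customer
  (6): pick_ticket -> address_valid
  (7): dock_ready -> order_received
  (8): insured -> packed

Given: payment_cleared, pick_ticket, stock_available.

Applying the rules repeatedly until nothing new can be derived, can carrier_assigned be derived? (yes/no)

[1] (2) [stock_available AND pick_ticket -> oversize_item]; (5) [stock_available AND pick_ticket -> notify_customer]; (6) [pick_ticket -> address_valid]. ⇒ new: oversize_item, notify_customer, address_valid.
[2] (1) [notify_customer AND pick_ticket -> dock_ready]; (4) [notify_customer AND address_valid -> route_local]. ⇒ new: dock_ready, route_local.
[3] (7) [dock_ready -> order_received]. ⇒ new: order_received.
[4] (3) [order_received -> carrier_assigned]. ⇒ new: carrier_assigned.
carrier_assigned appears in round 4, so it is derivable.

yes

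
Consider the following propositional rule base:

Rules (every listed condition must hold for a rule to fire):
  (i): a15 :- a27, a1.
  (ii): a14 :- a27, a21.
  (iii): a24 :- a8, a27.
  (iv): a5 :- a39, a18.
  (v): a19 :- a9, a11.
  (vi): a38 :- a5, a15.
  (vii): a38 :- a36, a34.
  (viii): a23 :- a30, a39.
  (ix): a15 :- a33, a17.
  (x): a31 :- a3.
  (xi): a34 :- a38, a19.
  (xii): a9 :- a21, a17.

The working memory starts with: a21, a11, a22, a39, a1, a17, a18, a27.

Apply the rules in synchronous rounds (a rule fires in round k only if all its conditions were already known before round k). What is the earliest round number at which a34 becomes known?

Round 1: (i) [a15 :- a27, a1.]; (ii) [a14 :- a27, a21.]; (iv) [a5 :- a39, a18.]; (xii) [a9 :- a21, a17.]. Adds a15, a14, a5, a9.
Round 2: (v) [a19 :- a9, a11.]; (vi) [a38 :- a5, a15.]. Adds a19, a38.
Round 3: (xi) [a34 :- a38, a19.]. Adds a34.
a34 first appears in round 3.

3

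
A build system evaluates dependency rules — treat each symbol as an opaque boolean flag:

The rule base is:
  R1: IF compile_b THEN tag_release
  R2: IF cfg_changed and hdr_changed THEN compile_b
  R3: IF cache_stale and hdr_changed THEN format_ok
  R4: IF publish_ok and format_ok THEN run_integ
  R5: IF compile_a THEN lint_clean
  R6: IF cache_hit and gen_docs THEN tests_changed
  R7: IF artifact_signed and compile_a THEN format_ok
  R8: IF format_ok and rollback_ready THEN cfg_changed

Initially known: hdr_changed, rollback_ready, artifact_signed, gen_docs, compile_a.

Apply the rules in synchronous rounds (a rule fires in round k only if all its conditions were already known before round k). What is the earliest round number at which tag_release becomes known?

Round 1: R5 [IF compile_a THEN lint_clean]; R7 [IF artifact_signed and compile_a THEN format_ok]. Adds lint_clean, format_ok.
Round 2: R8 [IF format_ok and rollback_ready THEN cfg_changed]. Adds cfg_changed.
Round 3: R2 [IF cfg_changed and hdr_changed THEN compile_b]. Adds compile_b.
Round 4: R1 [IF compile_b THEN tag_release]. Adds tag_release.
tag_release first appears in round 4.

4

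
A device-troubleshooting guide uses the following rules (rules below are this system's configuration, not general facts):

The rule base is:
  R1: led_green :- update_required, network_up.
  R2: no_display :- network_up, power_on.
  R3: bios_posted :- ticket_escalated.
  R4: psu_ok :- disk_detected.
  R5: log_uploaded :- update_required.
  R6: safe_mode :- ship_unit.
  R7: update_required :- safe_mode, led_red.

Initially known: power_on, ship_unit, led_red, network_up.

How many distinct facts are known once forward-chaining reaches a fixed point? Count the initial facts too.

[1] R2 [no_display :- network_up, power_on.]; R6 [safe_mode :- ship_unit.]. ⇒ new: no_display, safe_mode.
[2] R7 [update_required :- safe_mode, led_red.]. ⇒ new: update_required.
[3] R1 [led_green :- update_required, network_up.]; R5 [log_uploaded :- update_required.]. ⇒ new: led_green, log_uploaded.
Closure: {led_green, led_red, log_uploaded, network_up, no_display, power_on, safe_mode, ship_unit, update_required} — 9 facts.

9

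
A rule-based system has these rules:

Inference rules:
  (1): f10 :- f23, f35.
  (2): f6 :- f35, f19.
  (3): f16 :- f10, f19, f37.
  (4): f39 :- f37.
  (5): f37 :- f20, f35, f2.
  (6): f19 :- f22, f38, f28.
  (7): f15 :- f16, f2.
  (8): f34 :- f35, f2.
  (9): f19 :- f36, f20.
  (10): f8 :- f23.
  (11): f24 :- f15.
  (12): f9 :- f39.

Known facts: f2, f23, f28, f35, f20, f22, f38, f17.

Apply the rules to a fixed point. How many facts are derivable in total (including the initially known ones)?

Round 1: (1) [f10 :- f23, f35.]; (5) [f37 :- f20, f35, f2.]; (6) [f19 :- f22, f38, f28.]; (8) [f34 :- f35, f2.]; (10) [f8 :- f23.]. Adds f10, f37, f19, f34, f8.
Round 2: (2) [f6 :- f35, f19.]; (3) [f16 :- f10, f19, f37.]; (4) [f39 :- f37.]. Adds f6, f16, f39.
Round 3: (7) [f15 :- f16, f2.]; (12) [f9 :- f39.]. Adds f15, f9.
Round 4: (11) [f24 :- f15.]. Adds f24.
Closure: {f10, f15, f16, f17, f19, f2, f20, f22, f23, f24, f28, f34, f35, f37, f38, f39, f6, f8, f9} — 19 facts.

19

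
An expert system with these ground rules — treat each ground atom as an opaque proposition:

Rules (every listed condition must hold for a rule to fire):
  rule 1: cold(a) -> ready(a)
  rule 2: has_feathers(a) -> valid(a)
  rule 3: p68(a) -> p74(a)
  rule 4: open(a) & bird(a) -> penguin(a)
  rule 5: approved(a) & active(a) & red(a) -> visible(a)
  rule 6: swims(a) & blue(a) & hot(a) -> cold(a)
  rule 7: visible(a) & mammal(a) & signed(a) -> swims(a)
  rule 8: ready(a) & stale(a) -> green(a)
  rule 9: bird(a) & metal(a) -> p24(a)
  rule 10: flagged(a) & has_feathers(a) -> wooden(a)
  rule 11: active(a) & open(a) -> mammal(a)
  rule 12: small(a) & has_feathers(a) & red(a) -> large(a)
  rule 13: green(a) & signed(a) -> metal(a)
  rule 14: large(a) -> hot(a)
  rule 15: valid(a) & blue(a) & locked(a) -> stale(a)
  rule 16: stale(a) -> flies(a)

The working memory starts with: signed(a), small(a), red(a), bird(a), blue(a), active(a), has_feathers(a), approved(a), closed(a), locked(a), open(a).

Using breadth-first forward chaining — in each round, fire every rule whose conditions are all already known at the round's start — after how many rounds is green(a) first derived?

Round 1: rule 2 [has_feathers(a) -> valid(a)]; rule 4 [open(a) & bird(a) -> penguin(a)]; rule 5 [approved(a) & active(a) & red(a) -> visible(a)]; rule 11 [active(a) & open(a) -> mammal(a)]; rule 12 [small(a) & has_feathers(a) & red(a) -> large(a)]. Adds valid(a), penguin(a), visible(a), mammal(a), large(a).
Round 2: rule 7 [visible(a) & mammal(a) & signed(a) -> swims(a)]; rule 14 [large(a) -> hot(a)]; rule 15 [valid(a) & blue(a) & locked(a) -> stale(a)]. Adds swims(a), hot(a), stale(a).
Round 3: rule 6 [swims(a) & blue(a) & hot(a) -> cold(a)]; rule 16 [stale(a) -> flies(a)]. Adds cold(a), flies(a).
Round 4: rule 1 [cold(a) -> ready(a)]. Adds ready(a).
Round 5: rule 8 [ready(a) & stale(a) -> green(a)]. Adds green(a).
green(a) first appears in round 5.

5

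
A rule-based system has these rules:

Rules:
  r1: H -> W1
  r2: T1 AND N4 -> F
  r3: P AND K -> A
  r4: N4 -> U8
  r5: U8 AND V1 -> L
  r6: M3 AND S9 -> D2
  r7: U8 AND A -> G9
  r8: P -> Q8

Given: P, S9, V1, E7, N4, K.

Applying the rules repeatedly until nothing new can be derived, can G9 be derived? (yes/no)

yes

Round 1: r3 [P AND K -> A]; r4 [N4 -> U8]; r8 [P -> Q8]. New: A, U8, Q8.
Round 2: r5 [U8 AND V1 -> L]; r7 [U8 AND A -> G9]. New: L, G9.
G9 appears in round 2, so it is derivable.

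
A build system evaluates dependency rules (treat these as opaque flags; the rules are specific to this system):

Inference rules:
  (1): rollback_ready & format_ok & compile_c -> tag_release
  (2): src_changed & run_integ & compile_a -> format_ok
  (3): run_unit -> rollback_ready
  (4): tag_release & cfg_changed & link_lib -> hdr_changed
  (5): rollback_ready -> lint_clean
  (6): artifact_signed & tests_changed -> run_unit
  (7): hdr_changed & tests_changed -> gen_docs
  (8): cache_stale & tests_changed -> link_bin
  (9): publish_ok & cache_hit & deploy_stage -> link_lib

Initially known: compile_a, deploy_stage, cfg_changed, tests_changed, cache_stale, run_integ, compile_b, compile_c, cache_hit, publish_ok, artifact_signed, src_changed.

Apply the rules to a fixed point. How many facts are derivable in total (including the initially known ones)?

Round 1 fires (2), (6), (8), (9), giving format_ok, run_unit, link_bin, link_lib.
Round 2 fires (3), giving rollback_ready.
Round 3 fires (1), (5), giving tag_release, lint_clean.
Round 4 fires (4), giving hdr_changed.
Round 5 fires (7), giving gen_docs.
Closure: {artifact_signed, cache_hit, cache_stale, cfg_changed, compile_a, compile_b, compile_c, deploy_stage, format_ok, gen_docs, hdr_changed, link_bin, link_lib, lint_clean, publish_ok, rollback_ready, run_integ, run_unit, src_changed, tag_release, tests_changed} — 21 facts.

21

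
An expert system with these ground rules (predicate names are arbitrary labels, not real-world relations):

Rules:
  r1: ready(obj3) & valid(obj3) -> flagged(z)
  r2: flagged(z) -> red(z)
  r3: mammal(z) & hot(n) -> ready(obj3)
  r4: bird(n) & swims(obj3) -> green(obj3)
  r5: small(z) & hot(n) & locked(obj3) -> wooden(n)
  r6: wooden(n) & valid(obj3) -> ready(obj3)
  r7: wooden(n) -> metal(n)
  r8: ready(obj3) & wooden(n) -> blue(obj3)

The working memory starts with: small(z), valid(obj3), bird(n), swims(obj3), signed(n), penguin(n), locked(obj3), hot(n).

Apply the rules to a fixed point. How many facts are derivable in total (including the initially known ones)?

15

Round 1: r4 [bird(n) & swims(obj3) -> green(obj3)]; r5 [small(z) & hot(n) & locked(obj3) -> wooden(n)]. New: green(obj3), wooden(n).
Round 2: r6 [wooden(n) & valid(obj3) -> ready(obj3)]; r7 [wooden(n) -> metal(n)]. New: ready(obj3), metal(n).
Round 3: r1 [ready(obj3) & valid(obj3) -> flagged(z)]; r8 [ready(obj3) & wooden(n) -> blue(obj3)]. New: flagged(z), blue(obj3).
Round 4: r2 [flagged(z) -> red(z)]. New: red(z).
Closure: {bird(n), blue(obj3), flagged(z), green(obj3), hot(n), locked(obj3), metal(n), penguin(n), ready(obj3), red(z), signed(n), small(z), swims(obj3), valid(obj3), wooden(n)} — 15 facts.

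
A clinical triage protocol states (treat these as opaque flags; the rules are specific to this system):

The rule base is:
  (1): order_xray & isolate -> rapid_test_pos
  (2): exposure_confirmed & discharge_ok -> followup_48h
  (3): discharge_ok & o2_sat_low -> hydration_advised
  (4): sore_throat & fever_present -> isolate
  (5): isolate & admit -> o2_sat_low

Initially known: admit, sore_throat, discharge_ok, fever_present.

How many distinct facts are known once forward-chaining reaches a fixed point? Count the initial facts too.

7

Round 1: (4) [sore_throat & fever_present -> isolate]. New: isolate.
Round 2: (5) [isolate & admit -> o2_sat_low]. New: o2_sat_low.
Round 3: (3) [discharge_ok & o2_sat_low -> hydration_advised]. New: hydration_advised.
Closure: {admit, discharge_ok, fever_present, hydration_advised, isolate, o2_sat_low, sore_throat} — 7 facts.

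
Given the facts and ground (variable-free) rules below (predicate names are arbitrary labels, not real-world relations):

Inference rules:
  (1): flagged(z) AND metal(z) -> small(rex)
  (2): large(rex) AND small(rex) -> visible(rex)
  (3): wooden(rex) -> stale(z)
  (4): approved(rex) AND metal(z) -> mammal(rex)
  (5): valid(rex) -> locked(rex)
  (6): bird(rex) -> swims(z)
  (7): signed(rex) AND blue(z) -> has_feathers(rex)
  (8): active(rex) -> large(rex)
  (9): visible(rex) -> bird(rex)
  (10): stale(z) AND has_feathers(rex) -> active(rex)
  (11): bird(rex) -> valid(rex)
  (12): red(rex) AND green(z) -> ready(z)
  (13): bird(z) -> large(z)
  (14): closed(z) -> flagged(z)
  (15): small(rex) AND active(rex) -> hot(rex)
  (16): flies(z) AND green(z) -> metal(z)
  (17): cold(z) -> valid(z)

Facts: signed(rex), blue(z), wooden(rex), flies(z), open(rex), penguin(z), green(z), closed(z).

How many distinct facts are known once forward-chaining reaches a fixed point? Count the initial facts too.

21

[1] (3) [wooden(rex) -> stale(z)]; (7) [signed(rex) AND blue(z) -> has_feathers(rex)]; (14) [closed(z) -> flagged(z)]; (16) [flies(z) AND green(z) -> metal(z)]. ⇒ new: stale(z), has_feathers(rex), flagged(z), metal(z).
[2] (1) [flagged(z) AND metal(z) -> small(rex)]; (10) [stale(z) AND has_feathers(rex) -> active(rex)]. ⇒ new: small(rex), active(rex).
[3] (8) [active(rex) -> large(rex)]; (15) [small(rex) AND active(rex) -> hot(rex)]. ⇒ new: large(rex), hot(rex).
[4] (2) [large(rex) AND small(rex) -> visible(rex)]. ⇒ new: visible(rex).
[5] (9) [visible(rex) -> bird(rex)]. ⇒ new: bird(rex).
[6] (6) [bird(rex) -> swims(z)]; (11) [bird(rex) -> valid(rex)]. ⇒ new: swims(z), valid(rex).
[7] (5) [valid(rex) -> locked(rex)]. ⇒ new: locked(rex).
Closure: {active(rex), bird(rex), blue(z), closed(z), flagged(z), flies(z), green(z), has_feathers(rex), hot(rex), large(rex), locked(rex), metal(z), open(rex), penguin(z), signed(rex), small(rex), stale(z), swims(z), valid(rex), visible(rex), wooden(rex)} — 21 facts.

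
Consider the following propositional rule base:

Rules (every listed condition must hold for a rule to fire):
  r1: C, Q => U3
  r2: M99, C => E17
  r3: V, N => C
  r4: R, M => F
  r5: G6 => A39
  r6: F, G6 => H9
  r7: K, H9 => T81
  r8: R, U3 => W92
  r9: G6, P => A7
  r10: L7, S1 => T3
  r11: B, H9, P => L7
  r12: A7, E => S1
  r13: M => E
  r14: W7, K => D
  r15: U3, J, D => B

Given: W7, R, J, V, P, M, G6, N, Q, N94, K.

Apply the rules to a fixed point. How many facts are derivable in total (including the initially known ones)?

25

Round 1: r3 [V, N => C]; r4 [R, M => F]; r5 [G6 => A39]; r9 [G6, P => A7]; r13 [M => E]; r14 [W7, K => D]. Adds C, F, A39, A7, E, D.
Round 2: r1 [C, Q => U3]; r6 [F, G6 => H9]; r12 [A7, E => S1]. Adds U3, H9, S1.
Round 3: r7 [K, H9 => T81]; r8 [R, U3 => W92]; r15 [U3, J, D => B]. Adds T81, W92, B.
Round 4: r11 [B, H9, P => L7]. Adds L7.
Round 5: r10 [L7, S1 => T3]. Adds T3.
Closure: {A39, A7, B, C, D, E, F, G6, H9, J, K, L7, M, N, N94, P, Q, R, S1, T3, T81, U3, V, W7, W92} — 25 facts.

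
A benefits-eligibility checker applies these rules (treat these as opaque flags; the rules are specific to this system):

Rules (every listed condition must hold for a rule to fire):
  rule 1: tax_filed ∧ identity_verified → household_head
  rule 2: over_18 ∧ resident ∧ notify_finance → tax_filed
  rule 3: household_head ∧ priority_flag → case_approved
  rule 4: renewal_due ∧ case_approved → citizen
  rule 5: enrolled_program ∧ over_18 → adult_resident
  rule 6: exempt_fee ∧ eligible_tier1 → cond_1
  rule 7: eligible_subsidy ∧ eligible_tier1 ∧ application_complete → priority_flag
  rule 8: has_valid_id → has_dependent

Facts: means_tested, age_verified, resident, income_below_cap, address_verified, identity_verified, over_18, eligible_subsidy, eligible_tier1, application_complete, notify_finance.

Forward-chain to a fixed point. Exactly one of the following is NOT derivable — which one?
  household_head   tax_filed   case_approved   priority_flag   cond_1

cond_1

[1] rule 2 [over_18 ∧ resident ∧ notify_finance → tax_filed]; rule 7 [eligible_subsidy ∧ eligible_tier1 ∧ application_complete → priority_flag]. ⇒ new: tax_filed, priority_flag.
[2] rule 1 [tax_filed ∧ identity_verified → household_head]. ⇒ new: household_head.
[3] rule 3 [household_head ∧ priority_flag → case_approved]. ⇒ new: case_approved.
Derived: household_head (round 2), case_approved (round 3), tax_filed (round 1), priority_flag (round 1). cond_1 never appears in any round.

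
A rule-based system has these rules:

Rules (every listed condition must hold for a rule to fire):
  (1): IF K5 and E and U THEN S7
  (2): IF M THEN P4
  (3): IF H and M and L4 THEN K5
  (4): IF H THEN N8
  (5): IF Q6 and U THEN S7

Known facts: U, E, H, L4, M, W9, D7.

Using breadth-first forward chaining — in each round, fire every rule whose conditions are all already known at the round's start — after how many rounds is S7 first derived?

2

[1] (2) [IF M THEN P4]; (3) [IF H and M and L4 THEN K5]; (4) [IF H THEN N8]. ⇒ new: P4, K5, N8.
[2] (1) [IF K5 and E and U THEN S7]. ⇒ new: S7.
S7 first appears in round 2.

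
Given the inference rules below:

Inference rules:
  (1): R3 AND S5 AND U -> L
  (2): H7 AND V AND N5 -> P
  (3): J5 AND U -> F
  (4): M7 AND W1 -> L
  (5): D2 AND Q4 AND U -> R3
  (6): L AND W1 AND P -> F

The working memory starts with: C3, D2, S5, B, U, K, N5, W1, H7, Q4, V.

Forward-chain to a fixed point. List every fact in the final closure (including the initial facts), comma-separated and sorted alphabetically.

B, C3, D2, F, H7, K, L, N5, P, Q4, R3, S5, U, V, W1

Round 1: (2) [H7 AND V AND N5 -> P]; (5) [D2 AND Q4 AND U -> R3]. Adds P, R3.
Round 2: (1) [R3 AND S5 AND U -> L]. Adds L.
Round 3: (6) [L AND W1 AND P -> F]. Adds F.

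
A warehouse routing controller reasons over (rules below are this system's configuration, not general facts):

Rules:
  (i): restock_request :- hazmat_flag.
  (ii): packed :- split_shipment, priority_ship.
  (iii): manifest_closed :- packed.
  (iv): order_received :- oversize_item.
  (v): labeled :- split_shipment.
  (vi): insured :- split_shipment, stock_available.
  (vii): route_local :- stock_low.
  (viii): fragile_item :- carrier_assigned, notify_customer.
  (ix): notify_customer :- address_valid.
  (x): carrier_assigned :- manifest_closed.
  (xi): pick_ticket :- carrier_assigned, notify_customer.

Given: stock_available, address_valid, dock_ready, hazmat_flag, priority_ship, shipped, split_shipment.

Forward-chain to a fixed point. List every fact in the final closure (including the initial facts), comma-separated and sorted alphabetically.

address_valid, carrier_assigned, dock_ready, fragile_item, hazmat_flag, insured, labeled, manifest_closed, notify_customer, packed, pick_ticket, priority_ship, restock_request, shipped, split_shipment, stock_available

[1] (i) [restock_request :- hazmat_flag.]; (ii) [packed :- split_shipment, priority_ship.]; (v) [labeled :- split_shipment.]; (vi) [insured :- split_shipment, stock_available.]; (ix) [notify_customer :- address_valid.]. ⇒ new: restock_request, packed, labeled, insured, notify_customer.
[2] (iii) [manifest_closed :- packed.]. ⇒ new: manifest_closed.
[3] (x) [carrier_assigned :- manifest_closed.]. ⇒ new: carrier_assigned.
[4] (viii) [fragile_item :- carrier_assigned, notify_customer.]; (xi) [pick_ticket :- carrier_assigned, notify_customer.]. ⇒ new: fragile_item, pick_ticket.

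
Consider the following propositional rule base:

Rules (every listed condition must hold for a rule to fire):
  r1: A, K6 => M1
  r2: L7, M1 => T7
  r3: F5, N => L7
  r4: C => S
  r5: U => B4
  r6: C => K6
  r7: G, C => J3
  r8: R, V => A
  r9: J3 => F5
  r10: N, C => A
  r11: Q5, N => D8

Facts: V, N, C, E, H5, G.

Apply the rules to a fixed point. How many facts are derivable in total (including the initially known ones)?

Round 1 — r4, r6, r7, r10, derive S, K6, J3, A.
Round 2 — r1, r9, derive M1, F5.
Round 3 — r3, derive L7.
Round 4 — r2, derive T7.
Closure: {A, C, E, F5, G, H5, J3, K6, L7, M1, N, S, T7, V} — 14 facts.

14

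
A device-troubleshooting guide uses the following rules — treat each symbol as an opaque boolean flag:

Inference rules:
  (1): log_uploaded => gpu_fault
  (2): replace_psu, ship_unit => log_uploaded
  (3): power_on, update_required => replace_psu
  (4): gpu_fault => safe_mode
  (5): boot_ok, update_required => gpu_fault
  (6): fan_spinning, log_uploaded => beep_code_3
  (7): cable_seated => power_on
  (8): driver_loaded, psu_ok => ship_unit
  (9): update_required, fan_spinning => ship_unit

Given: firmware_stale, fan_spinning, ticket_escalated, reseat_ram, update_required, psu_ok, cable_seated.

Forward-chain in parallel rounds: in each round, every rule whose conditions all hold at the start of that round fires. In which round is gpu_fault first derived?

4

[1] (7) [cable_seated => power_on]; (9) [update_required, fan_spinning => ship_unit]. ⇒ new: power_on, ship_unit.
[2] (3) [power_on, update_required => replace_psu]. ⇒ new: replace_psu.
[3] (2) [replace_psu, ship_unit => log_uploaded]. ⇒ new: log_uploaded.
[4] (1) [log_uploaded => gpu_fault]; (6) [fan_spinning, log_uploaded => beep_code_3]. ⇒ new: gpu_fault, beep_code_3.
gpu_fault first appears in round 4.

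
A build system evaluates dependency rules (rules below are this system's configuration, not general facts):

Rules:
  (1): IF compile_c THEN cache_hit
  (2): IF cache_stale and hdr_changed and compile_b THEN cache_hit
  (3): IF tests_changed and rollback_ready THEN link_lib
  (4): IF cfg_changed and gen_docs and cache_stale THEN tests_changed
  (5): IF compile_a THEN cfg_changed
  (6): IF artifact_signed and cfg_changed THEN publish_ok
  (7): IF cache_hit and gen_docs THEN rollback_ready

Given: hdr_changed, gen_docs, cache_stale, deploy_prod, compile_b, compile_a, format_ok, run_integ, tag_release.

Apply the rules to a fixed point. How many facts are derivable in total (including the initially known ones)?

Round 1 — (2), (5), derive cache_hit, cfg_changed.
Round 2 — (4), (7), derive tests_changed, rollback_ready.
Round 3 — (3), derive link_lib.
Closure: {cache_hit, cache_stale, cfg_changed, compile_a, compile_b, deploy_prod, format_ok, gen_docs, hdr_changed, link_lib, rollback_ready, run_integ, tag_release, tests_changed} — 14 facts.

14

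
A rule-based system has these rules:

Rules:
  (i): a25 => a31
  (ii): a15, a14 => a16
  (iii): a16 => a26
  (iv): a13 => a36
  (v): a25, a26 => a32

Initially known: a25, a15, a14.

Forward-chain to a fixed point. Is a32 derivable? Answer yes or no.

Round 1: (i) [a25 => a31]; (ii) [a15, a14 => a16]. New: a31, a16.
Round 2: (iii) [a16 => a26]. New: a26.
Round 3: (v) [a25, a26 => a32]. New: a32.
a32 appears in round 3, so it is derivable.

yes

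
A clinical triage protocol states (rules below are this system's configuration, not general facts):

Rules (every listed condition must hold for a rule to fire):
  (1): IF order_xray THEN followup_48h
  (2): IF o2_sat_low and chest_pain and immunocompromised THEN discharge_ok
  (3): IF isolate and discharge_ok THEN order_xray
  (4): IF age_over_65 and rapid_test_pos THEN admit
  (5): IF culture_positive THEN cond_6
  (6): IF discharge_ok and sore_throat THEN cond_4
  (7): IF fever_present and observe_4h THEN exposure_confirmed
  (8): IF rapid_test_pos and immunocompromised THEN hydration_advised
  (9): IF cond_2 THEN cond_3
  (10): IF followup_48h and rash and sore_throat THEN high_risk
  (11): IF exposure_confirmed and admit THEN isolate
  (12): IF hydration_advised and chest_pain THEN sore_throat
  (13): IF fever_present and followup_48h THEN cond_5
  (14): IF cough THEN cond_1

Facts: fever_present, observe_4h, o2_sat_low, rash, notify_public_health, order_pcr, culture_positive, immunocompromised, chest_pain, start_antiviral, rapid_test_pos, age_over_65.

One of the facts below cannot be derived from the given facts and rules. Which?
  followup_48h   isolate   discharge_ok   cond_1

Round 1 fires (2), (4), (5), (7), (8), giving discharge_ok, admit, cond_6, exposure_confirmed, hydration_advised.
Round 2 fires (11), (12), giving isolate, sore_throat.
Round 3 fires (3), (6), giving order_xray, cond_4.
Round 4 fires (1), giving followup_48h.
Round 5 fires (10), (13), giving high_risk, cond_5.
Derived: followup_48h (round 4), discharge_ok (round 1), isolate (round 2). cond_1 never appears in any round.

cond_1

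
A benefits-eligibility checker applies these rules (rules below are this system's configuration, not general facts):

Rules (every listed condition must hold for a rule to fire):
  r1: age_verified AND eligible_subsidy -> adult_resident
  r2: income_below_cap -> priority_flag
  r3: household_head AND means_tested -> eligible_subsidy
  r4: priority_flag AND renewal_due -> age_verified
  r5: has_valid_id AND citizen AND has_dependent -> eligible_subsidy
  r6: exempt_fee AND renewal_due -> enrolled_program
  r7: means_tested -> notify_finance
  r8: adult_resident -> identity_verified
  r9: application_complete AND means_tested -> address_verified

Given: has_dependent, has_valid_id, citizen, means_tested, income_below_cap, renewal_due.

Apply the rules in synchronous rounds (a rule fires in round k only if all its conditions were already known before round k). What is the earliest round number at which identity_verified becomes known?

Round 1: r2 [income_below_cap -> priority_flag]; r5 [has_valid_id AND citizen AND has_dependent -> eligible_subsidy]; r7 [means_tested -> notify_finance]. Adds priority_flag, eligible_subsidy, notify_finance.
Round 2: r4 [priority_flag AND renewal_due -> age_verified]. Adds age_verified.
Round 3: r1 [age_verified AND eligible_subsidy -> adult_resident]. Adds adult_resident.
Round 4: r8 [adult_resident -> identity_verified]. Adds identity_verified.
identity_verified first appears in round 4.

4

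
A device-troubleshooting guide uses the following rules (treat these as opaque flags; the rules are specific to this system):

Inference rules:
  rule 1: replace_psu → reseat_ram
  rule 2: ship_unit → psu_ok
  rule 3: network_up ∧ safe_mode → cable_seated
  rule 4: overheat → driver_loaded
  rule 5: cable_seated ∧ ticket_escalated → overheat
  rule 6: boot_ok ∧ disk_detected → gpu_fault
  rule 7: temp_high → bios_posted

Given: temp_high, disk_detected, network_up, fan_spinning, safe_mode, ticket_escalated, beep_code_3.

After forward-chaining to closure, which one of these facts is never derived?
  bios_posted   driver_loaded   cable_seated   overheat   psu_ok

Round 1: rule 3 [network_up ∧ safe_mode → cable_seated]; rule 7 [temp_high → bios_posted]. New: cable_seated, bios_posted.
Round 2: rule 5 [cable_seated ∧ ticket_escalated → overheat]. New: overheat.
Round 3: rule 4 [overheat → driver_loaded]. New: driver_loaded.
Derived: overheat (round 2), cable_seated (round 1), driver_loaded (round 3), bios_posted (round 1). psu_ok never appears in any round.

psu_ok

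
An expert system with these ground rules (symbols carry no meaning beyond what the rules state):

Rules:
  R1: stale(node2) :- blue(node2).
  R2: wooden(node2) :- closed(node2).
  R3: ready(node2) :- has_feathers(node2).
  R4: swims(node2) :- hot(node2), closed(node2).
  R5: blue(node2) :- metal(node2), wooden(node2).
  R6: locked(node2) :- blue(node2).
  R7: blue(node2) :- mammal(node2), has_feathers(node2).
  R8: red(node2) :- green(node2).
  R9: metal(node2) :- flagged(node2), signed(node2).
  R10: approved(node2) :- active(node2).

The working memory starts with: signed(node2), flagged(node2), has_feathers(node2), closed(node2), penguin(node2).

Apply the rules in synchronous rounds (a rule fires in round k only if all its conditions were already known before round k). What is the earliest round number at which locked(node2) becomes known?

3

Round 1 — R2, R3, R9, derive wooden(node2), ready(node2), metal(node2).
Round 2 — R5, derive blue(node2).
Round 3 — R1, R6, derive stale(node2), locked(node2).
locked(node2) first appears in round 3.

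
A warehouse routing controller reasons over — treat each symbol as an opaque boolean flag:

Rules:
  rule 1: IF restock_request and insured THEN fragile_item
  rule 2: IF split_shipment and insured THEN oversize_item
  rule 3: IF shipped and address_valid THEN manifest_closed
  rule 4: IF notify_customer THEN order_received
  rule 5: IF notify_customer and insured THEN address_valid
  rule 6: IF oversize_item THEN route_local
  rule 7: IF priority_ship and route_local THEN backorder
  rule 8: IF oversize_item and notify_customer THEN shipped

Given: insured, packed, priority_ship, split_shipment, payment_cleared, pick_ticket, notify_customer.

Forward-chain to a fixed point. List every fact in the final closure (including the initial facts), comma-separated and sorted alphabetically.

address_valid, backorder, insured, manifest_closed, notify_customer, order_received, oversize_item, packed, payment_cleared, pick_ticket, priority_ship, route_local, shipped, split_shipment

Round 1: rule 2 [IF split_shipment and insured THEN oversize_item]; rule 4 [IF notify_customer THEN order_received]; rule 5 [IF notify_customer and insured THEN address_valid]. New: oversize_item, order_received, address_valid.
Round 2: rule 6 [IF oversize_item THEN route_local]; rule 8 [IF oversize_item and notify_customer THEN shipped]. New: route_local, shipped.
Round 3: rule 3 [IF shipped and address_valid THEN manifest_closed]; rule 7 [IF priority_ship and route_local THEN backorder]. New: manifest_closed, backorder.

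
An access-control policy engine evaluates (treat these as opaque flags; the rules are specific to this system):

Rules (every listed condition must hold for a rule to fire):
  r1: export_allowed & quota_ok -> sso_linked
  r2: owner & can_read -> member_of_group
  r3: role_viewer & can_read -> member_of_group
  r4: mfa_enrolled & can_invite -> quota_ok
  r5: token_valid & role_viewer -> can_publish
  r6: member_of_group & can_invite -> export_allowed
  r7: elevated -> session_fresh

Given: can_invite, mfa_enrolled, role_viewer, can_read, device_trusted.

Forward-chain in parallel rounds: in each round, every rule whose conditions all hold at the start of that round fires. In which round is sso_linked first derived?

[1] r3 [role_viewer & can_read -> member_of_group]; r4 [mfa_enrolled & can_invite -> quota_ok]. ⇒ new: member_of_group, quota_ok.
[2] r6 [member_of_group & can_invite -> export_allowed]. ⇒ new: export_allowed.
[3] r1 [export_allowed & quota_ok -> sso_linked]. ⇒ new: sso_linked.
sso_linked first appears in round 3.

3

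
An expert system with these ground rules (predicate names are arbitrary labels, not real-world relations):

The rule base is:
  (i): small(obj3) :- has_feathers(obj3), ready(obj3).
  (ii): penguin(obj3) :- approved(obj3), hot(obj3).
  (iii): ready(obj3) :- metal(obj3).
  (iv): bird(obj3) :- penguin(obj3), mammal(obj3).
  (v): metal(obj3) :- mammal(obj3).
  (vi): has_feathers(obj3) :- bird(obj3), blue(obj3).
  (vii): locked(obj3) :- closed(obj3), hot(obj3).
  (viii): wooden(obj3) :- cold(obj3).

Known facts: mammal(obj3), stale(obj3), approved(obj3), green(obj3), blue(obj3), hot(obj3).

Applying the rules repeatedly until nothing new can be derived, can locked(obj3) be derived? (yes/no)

Round 1 fires (ii), (v), giving penguin(obj3), metal(obj3).
Round 2 fires (iii), (iv), giving ready(obj3), bird(obj3).
Round 3 fires (vi), giving has_feathers(obj3).
Round 4 fires (i), giving small(obj3).
Fixed point reached. locked(obj3) is concluded only by (vii); (vii) needs closed(obj3) (never derived).

no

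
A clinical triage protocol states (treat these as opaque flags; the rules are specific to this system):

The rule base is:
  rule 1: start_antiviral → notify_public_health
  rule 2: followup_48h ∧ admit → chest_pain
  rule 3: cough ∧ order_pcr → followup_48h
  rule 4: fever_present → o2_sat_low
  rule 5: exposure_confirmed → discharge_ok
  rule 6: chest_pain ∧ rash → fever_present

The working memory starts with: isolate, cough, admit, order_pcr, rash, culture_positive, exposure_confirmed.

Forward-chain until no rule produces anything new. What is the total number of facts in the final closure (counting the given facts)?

12

Round 1 — rule 3, rule 5, derive followup_48h, discharge_ok.
Round 2 — rule 2, derive chest_pain.
Round 3 — rule 6, derive fever_present.
Round 4 — rule 4, derive o2_sat_low.
Closure: {admit, chest_pain, cough, culture_positive, discharge_ok, exposure_confirmed, fever_present, followup_48h, isolate, o2_sat_low, order_pcr, rash} — 12 facts.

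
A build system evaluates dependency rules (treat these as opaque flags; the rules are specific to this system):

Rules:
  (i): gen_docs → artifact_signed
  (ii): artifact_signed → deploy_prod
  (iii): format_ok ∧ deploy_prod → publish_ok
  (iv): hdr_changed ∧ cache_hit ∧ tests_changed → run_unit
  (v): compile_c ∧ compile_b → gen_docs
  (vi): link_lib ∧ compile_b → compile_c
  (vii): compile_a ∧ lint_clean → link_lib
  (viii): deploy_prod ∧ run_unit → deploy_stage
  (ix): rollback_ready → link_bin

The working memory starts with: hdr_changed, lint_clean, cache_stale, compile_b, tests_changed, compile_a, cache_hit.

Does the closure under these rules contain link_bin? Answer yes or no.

no

Round 1: (iv) [hdr_changed ∧ cache_hit ∧ tests_changed → run_unit]; (vii) [compile_a ∧ lint_clean → link_lib]. Adds run_unit, link_lib.
Round 2: (vi) [link_lib ∧ compile_b → compile_c]. Adds compile_c.
Round 3: (v) [compile_c ∧ compile_b → gen_docs]. Adds gen_docs.
Round 4: (i) [gen_docs → artifact_signed]. Adds artifact_signed.
Round 5: (ii) [artifact_signed → deploy_prod]. Adds deploy_prod.
Round 6: (viii) [deploy_prod ∧ run_unit → deploy_stage]. Adds deploy_stage.
Fixed point reached. link_bin is concluded only by (ix); (ix) needs rollback_ready (never derived).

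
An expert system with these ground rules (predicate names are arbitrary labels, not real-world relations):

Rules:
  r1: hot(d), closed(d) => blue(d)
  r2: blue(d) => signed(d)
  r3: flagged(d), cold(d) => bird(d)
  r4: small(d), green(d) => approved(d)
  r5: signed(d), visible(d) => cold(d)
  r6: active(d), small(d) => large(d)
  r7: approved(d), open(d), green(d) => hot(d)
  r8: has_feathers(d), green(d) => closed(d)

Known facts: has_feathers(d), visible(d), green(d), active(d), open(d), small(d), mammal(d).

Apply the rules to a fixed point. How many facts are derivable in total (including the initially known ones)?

14

[1] r4 [small(d), green(d) => approved(d)]; r6 [active(d), small(d) => large(d)]; r8 [has_feathers(d), green(d) => closed(d)]. ⇒ new: approved(d), large(d), closed(d).
[2] r7 [approved(d), open(d), green(d) => hot(d)]. ⇒ new: hot(d).
[3] r1 [hot(d), closed(d) => blue(d)]. ⇒ new: blue(d).
[4] r2 [blue(d) => signed(d)]. ⇒ new: signed(d).
[5] r5 [signed(d), visible(d) => cold(d)]. ⇒ new: cold(d).
Closure: {active(d), approved(d), blue(d), closed(d), cold(d), green(d), has_feathers(d), hot(d), large(d), mammal(d), open(d), signed(d), small(d), visible(d)} — 14 facts.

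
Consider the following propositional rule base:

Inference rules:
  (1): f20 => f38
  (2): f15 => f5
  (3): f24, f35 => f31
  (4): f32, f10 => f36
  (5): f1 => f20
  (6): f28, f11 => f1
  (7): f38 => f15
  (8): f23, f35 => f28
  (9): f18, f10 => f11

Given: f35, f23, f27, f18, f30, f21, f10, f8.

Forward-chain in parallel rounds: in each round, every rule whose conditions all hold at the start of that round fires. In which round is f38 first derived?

4

Round 1: (8) [f23, f35 => f28]; (9) [f18, f10 => f11]. New: f28, f11.
Round 2: (6) [f28, f11 => f1]. New: f1.
Round 3: (5) [f1 => f20]. New: f20.
Round 4: (1) [f20 => f38]. New: f38.
f38 first appears in round 4.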